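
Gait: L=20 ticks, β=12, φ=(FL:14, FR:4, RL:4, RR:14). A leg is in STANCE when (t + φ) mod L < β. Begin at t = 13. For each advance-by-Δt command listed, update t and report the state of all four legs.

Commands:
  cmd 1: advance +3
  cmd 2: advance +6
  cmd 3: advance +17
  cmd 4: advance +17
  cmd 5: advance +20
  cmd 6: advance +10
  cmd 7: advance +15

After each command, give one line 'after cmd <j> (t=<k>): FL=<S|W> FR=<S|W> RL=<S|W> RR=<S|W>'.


after cmd 1 (t=16): FL=S FR=S RL=S RR=S
after cmd 2 (t=22): FL=W FR=S RL=S RR=W
after cmd 3 (t=39): FL=W FR=S RL=S RR=W
after cmd 4 (t=56): FL=S FR=S RL=S RR=S
after cmd 5 (t=76): FL=S FR=S RL=S RR=S
after cmd 6 (t=86): FL=S FR=S RL=S RR=S
after cmd 7 (t=101): FL=W FR=S RL=S RR=W

start t=13: FL=S FR=W RL=W RR=S
cmd 1: advance +3 → t=16, phase=(10,0,0,10) → FL=S FR=S RL=S RR=S
cmd 2: advance +6 → t=22, phase=(16,6,6,16) → FL=W FR=S RL=S RR=W
cmd 3: advance +17 → t=39, phase=(13,3,3,13) → FL=W FR=S RL=S RR=W
cmd 4: advance +17 → t=56, phase=(10,0,0,10) → FL=S FR=S RL=S RR=S
cmd 5: advance +20 → t=76, phase=(10,0,0,10) → FL=S FR=S RL=S RR=S
cmd 6: advance +10 → t=86, phase=(0,10,10,0) → FL=S FR=S RL=S RR=S
cmd 7: advance +15 → t=101, phase=(15,5,5,15) → FL=W FR=S RL=S RR=W


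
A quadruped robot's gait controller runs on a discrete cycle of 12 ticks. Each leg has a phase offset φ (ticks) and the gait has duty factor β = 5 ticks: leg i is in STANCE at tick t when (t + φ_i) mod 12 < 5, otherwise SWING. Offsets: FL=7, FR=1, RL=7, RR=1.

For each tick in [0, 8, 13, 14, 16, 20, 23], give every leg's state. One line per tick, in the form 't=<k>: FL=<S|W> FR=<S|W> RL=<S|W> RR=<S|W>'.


t=0: phase=(7,1,7,1) vs β=5 → FL=W FR=S RL=W RR=S
t=8: phase=(3,9,3,9) vs β=5 → FL=S FR=W RL=S RR=W
t=13: phase=(8,2,8,2) vs β=5 → FL=W FR=S RL=W RR=S
t=14: phase=(9,3,9,3) vs β=5 → FL=W FR=S RL=W RR=S
t=16: phase=(11,5,11,5) vs β=5 → FL=W FR=W RL=W RR=W
t=20: phase=(3,9,3,9) vs β=5 → FL=S FR=W RL=S RR=W
t=23: phase=(6,0,6,0) vs β=5 → FL=W FR=S RL=W RR=S

t=0: FL=W FR=S RL=W RR=S
t=8: FL=S FR=W RL=S RR=W
t=13: FL=W FR=S RL=W RR=S
t=14: FL=W FR=S RL=W RR=S
t=16: FL=W FR=W RL=W RR=W
t=20: FL=S FR=W RL=S RR=W
t=23: FL=W FR=S RL=W RR=S


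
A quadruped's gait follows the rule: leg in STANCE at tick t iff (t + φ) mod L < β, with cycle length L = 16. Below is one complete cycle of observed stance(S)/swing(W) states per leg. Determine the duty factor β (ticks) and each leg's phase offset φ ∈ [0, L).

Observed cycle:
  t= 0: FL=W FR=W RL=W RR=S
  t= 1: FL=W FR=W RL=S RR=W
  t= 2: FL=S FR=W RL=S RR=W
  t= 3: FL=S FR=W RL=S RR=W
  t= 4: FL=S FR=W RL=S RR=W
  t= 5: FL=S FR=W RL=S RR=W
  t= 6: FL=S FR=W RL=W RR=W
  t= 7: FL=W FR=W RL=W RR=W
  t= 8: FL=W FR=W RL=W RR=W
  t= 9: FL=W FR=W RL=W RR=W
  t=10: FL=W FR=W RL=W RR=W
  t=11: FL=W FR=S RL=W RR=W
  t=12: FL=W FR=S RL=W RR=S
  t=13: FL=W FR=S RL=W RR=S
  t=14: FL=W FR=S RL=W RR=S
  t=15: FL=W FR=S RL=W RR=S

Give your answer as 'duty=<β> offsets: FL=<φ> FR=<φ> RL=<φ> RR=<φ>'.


duty β = stance ticks per leg = 5
FL: stance ticks = 5; W→S at t=2 → φ=14
FR: stance ticks = 5; W→S at t=11 → φ=5
RL: stance ticks = 5; W→S at t=1 → φ=15
RR: stance ticks = 5; W→S at t=12 → φ=4

duty=5 offsets: FL=14 FR=5 RL=15 RR=4


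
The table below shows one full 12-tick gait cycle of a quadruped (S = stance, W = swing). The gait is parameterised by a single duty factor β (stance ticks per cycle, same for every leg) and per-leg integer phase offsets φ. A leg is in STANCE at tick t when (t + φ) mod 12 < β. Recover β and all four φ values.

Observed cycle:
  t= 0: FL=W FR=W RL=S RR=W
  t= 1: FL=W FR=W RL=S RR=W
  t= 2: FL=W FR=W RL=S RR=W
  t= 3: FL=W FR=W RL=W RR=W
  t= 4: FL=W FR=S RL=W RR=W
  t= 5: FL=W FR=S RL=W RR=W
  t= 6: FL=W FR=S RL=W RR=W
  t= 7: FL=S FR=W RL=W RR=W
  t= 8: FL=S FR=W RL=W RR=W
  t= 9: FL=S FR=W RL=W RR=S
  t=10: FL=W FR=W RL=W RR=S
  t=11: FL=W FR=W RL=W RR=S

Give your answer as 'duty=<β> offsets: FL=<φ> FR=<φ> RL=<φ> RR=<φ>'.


duty=3 offsets: FL=5 FR=8 RL=0 RR=3

duty β = stance ticks per leg = 3
FL: stance ticks = 3; W→S at t=7 → φ=5
FR: stance ticks = 3; W→S at t=4 → φ=8
RL: stance ticks = 3; W→S at t=0 → φ=0
RR: stance ticks = 3; W→S at t=9 → φ=3


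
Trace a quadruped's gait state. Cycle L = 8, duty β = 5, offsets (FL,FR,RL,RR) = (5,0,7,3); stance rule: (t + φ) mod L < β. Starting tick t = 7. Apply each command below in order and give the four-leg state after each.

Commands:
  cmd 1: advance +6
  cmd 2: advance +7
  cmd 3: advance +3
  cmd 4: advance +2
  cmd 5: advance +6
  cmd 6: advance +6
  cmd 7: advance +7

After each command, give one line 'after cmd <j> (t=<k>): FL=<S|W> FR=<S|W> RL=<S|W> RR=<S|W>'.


after cmd 1 (t=13): FL=S FR=W RL=S RR=S
after cmd 2 (t=20): FL=S FR=S RL=S RR=W
after cmd 3 (t=23): FL=S FR=W RL=W RR=S
after cmd 4 (t=25): FL=W FR=S RL=S RR=S
after cmd 5 (t=31): FL=S FR=W RL=W RR=S
after cmd 6 (t=37): FL=S FR=W RL=S RR=S
after cmd 7 (t=44): FL=S FR=S RL=S RR=W

start t=7: FL=S FR=W RL=W RR=S
cmd 1: advance +6 → t=13, phase=(2,5,4,0) → FL=S FR=W RL=S RR=S
cmd 2: advance +7 → t=20, phase=(1,4,3,7) → FL=S FR=S RL=S RR=W
cmd 3: advance +3 → t=23, phase=(4,7,6,2) → FL=S FR=W RL=W RR=S
cmd 4: advance +2 → t=25, phase=(6,1,0,4) → FL=W FR=S RL=S RR=S
cmd 5: advance +6 → t=31, phase=(4,7,6,2) → FL=S FR=W RL=W RR=S
cmd 6: advance +6 → t=37, phase=(2,5,4,0) → FL=S FR=W RL=S RR=S
cmd 7: advance +7 → t=44, phase=(1,4,3,7) → FL=S FR=S RL=S RR=W


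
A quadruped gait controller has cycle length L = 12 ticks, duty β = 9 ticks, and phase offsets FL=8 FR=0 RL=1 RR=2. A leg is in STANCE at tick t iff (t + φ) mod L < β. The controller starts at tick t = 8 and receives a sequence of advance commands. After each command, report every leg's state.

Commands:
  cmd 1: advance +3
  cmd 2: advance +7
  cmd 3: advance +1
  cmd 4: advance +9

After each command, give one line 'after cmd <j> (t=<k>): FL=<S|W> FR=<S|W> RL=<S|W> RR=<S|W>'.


after cmd 1 (t=11): FL=S FR=W RL=S RR=S
after cmd 2 (t=18): FL=S FR=S RL=S RR=S
after cmd 3 (t=19): FL=S FR=S RL=S RR=W
after cmd 4 (t=28): FL=S FR=S RL=S RR=S

start t=8: FL=S FR=S RL=W RR=W
cmd 1: advance +3 → t=11, phase=(7,11,0,1) → FL=S FR=W RL=S RR=S
cmd 2: advance +7 → t=18, phase=(2,6,7,8) → FL=S FR=S RL=S RR=S
cmd 3: advance +1 → t=19, phase=(3,7,8,9) → FL=S FR=S RL=S RR=W
cmd 4: advance +9 → t=28, phase=(0,4,5,6) → FL=S FR=S RL=S RR=S


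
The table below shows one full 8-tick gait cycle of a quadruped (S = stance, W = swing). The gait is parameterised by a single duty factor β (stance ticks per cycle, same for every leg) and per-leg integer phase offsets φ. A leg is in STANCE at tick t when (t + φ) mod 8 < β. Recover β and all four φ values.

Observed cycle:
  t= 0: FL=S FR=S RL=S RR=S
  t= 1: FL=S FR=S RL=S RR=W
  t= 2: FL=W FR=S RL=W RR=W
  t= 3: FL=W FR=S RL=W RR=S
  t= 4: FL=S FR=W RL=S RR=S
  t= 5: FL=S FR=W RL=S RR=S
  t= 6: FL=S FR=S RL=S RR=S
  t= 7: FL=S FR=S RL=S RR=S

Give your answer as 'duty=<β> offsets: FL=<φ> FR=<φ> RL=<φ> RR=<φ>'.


duty β = stance ticks per leg = 6
FL: stance ticks = 6; W→S at t=4 → φ=4
FR: stance ticks = 6; W→S at t=6 → φ=2
RL: stance ticks = 6; W→S at t=4 → φ=4
RR: stance ticks = 6; W→S at t=3 → φ=5

duty=6 offsets: FL=4 FR=2 RL=4 RR=5


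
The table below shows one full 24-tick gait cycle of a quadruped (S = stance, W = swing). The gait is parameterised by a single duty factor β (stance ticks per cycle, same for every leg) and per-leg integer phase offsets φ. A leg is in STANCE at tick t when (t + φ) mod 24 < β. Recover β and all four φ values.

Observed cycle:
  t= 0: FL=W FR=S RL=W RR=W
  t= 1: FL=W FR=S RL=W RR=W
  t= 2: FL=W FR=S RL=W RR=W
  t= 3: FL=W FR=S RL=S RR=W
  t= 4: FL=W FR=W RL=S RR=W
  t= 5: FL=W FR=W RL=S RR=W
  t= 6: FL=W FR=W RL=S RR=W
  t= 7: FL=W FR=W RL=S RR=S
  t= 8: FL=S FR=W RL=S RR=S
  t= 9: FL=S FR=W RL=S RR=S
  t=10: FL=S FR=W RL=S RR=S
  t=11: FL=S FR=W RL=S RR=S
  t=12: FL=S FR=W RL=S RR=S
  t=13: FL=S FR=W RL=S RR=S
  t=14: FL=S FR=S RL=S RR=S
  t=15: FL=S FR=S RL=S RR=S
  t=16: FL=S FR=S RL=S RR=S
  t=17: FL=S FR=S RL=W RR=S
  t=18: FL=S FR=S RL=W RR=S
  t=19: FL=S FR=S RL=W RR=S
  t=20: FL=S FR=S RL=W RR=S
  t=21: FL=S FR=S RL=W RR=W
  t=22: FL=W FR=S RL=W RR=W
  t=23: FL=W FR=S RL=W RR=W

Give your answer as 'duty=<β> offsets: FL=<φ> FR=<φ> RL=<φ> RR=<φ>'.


duty=14 offsets: FL=16 FR=10 RL=21 RR=17

duty β = stance ticks per leg = 14
FL: stance ticks = 14; W→S at t=8 → φ=16
FR: stance ticks = 14; W→S at t=14 → φ=10
RL: stance ticks = 14; W→S at t=3 → φ=21
RR: stance ticks = 14; W→S at t=7 → φ=17


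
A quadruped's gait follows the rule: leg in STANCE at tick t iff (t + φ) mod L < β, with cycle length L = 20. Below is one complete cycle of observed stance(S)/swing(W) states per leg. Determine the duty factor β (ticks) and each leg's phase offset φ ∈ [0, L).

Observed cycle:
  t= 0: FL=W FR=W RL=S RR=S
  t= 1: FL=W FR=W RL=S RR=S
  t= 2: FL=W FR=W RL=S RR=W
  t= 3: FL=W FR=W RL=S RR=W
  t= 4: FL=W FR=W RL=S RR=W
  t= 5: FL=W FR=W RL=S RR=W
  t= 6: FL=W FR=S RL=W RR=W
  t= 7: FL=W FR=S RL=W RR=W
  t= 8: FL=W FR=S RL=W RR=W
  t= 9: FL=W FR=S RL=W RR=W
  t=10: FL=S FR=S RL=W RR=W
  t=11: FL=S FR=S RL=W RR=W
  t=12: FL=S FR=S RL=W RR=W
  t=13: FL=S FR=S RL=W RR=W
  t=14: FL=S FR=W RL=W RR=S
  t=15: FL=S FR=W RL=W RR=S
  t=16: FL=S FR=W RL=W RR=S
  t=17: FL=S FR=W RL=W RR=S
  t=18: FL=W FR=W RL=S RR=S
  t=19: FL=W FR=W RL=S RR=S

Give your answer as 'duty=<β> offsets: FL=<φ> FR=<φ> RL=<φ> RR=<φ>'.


duty=8 offsets: FL=10 FR=14 RL=2 RR=6

duty β = stance ticks per leg = 8
FL: stance ticks = 8; W→S at t=10 → φ=10
FR: stance ticks = 8; W→S at t=6 → φ=14
RL: stance ticks = 8; W→S at t=18 → φ=2
RR: stance ticks = 8; W→S at t=14 → φ=6


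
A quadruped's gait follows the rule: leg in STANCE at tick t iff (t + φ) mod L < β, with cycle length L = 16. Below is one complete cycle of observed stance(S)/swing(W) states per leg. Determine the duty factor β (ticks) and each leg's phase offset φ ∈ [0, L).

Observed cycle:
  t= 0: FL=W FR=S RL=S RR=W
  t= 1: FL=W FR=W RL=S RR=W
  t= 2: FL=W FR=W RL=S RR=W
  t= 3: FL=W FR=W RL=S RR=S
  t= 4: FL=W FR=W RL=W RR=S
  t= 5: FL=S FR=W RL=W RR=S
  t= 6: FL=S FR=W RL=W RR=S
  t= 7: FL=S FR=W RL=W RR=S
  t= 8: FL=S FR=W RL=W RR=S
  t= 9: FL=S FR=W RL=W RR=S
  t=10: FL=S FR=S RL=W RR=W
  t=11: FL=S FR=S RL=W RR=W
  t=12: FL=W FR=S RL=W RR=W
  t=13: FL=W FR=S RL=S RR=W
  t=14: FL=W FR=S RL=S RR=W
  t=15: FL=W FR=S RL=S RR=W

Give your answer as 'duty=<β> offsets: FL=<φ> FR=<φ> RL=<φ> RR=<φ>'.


duty β = stance ticks per leg = 7
FL: stance ticks = 7; W→S at t=5 → φ=11
FR: stance ticks = 7; W→S at t=10 → φ=6
RL: stance ticks = 7; W→S at t=13 → φ=3
RR: stance ticks = 7; W→S at t=3 → φ=13

duty=7 offsets: FL=11 FR=6 RL=3 RR=13


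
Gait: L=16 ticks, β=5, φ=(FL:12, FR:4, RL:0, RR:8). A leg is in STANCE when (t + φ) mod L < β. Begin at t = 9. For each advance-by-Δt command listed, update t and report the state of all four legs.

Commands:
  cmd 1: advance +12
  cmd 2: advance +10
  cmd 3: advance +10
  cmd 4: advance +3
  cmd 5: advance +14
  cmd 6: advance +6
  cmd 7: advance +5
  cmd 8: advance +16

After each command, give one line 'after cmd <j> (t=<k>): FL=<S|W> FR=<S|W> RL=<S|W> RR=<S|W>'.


after cmd 1 (t=21): FL=S FR=W RL=W RR=W
after cmd 2 (t=31): FL=W FR=S RL=W RR=W
after cmd 3 (t=41): FL=W FR=W RL=W RR=S
after cmd 4 (t=44): FL=W FR=S RL=W RR=S
after cmd 5 (t=58): FL=W FR=W RL=W RR=S
after cmd 6 (t=64): FL=W FR=S RL=S RR=W
after cmd 7 (t=69): FL=S FR=W RL=W RR=W
after cmd 8 (t=85): FL=S FR=W RL=W RR=W

start t=9: FL=W FR=W RL=W RR=S
cmd 1: advance +12 → t=21, phase=(1,9,5,13) → FL=S FR=W RL=W RR=W
cmd 2: advance +10 → t=31, phase=(11,3,15,7) → FL=W FR=S RL=W RR=W
cmd 3: advance +10 → t=41, phase=(5,13,9,1) → FL=W FR=W RL=W RR=S
cmd 4: advance +3 → t=44, phase=(8,0,12,4) → FL=W FR=S RL=W RR=S
cmd 5: advance +14 → t=58, phase=(6,14,10,2) → FL=W FR=W RL=W RR=S
cmd 6: advance +6 → t=64, phase=(12,4,0,8) → FL=W FR=S RL=S RR=W
cmd 7: advance +5 → t=69, phase=(1,9,5,13) → FL=S FR=W RL=W RR=W
cmd 8: advance +16 → t=85, phase=(1,9,5,13) → FL=S FR=W RL=W RR=W


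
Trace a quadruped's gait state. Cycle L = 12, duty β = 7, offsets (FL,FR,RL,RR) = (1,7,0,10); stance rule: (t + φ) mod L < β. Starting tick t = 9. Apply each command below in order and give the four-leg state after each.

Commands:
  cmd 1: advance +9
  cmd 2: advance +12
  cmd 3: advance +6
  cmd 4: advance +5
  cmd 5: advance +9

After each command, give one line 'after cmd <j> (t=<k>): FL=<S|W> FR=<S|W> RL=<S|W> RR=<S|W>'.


after cmd 1 (t=18): FL=W FR=S RL=S RR=S
after cmd 2 (t=30): FL=W FR=S RL=S RR=S
after cmd 3 (t=36): FL=S FR=W RL=S RR=W
after cmd 4 (t=41): FL=S FR=S RL=S RR=S
after cmd 5 (t=50): FL=S FR=W RL=S RR=S

start t=9: FL=W FR=S RL=W RR=W
cmd 1: advance +9 → t=18, phase=(7,1,6,4) → FL=W FR=S RL=S RR=S
cmd 2: advance +12 → t=30, phase=(7,1,6,4) → FL=W FR=S RL=S RR=S
cmd 3: advance +6 → t=36, phase=(1,7,0,10) → FL=S FR=W RL=S RR=W
cmd 4: advance +5 → t=41, phase=(6,0,5,3) → FL=S FR=S RL=S RR=S
cmd 5: advance +9 → t=50, phase=(3,9,2,0) → FL=S FR=W RL=S RR=S


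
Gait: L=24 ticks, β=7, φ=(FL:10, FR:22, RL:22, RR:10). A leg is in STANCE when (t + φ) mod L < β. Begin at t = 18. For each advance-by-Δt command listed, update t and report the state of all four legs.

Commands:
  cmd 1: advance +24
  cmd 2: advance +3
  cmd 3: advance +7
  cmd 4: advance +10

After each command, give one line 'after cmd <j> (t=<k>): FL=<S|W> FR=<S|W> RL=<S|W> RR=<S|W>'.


after cmd 1 (t=42): FL=S FR=W RL=W RR=S
after cmd 2 (t=45): FL=W FR=W RL=W RR=W
after cmd 3 (t=52): FL=W FR=S RL=S RR=W
after cmd 4 (t=62): FL=S FR=W RL=W RR=S

start t=18: FL=S FR=W RL=W RR=S
cmd 1: advance +24 → t=42, phase=(4,16,16,4) → FL=S FR=W RL=W RR=S
cmd 2: advance +3 → t=45, phase=(7,19,19,7) → FL=W FR=W RL=W RR=W
cmd 3: advance +7 → t=52, phase=(14,2,2,14) → FL=W FR=S RL=S RR=W
cmd 4: advance +10 → t=62, phase=(0,12,12,0) → FL=S FR=W RL=W RR=S


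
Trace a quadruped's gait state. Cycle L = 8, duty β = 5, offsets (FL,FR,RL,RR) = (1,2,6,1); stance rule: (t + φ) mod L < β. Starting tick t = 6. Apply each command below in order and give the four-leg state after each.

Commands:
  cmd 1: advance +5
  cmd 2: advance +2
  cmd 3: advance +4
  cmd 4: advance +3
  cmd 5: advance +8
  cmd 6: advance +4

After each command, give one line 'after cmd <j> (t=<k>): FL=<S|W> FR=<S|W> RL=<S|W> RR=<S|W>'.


start t=6: FL=W FR=S RL=S RR=W
cmd 1: advance +5 → t=11, phase=(4,5,1,4) → FL=S FR=W RL=S RR=S
cmd 2: advance +2 → t=13, phase=(6,7,3,6) → FL=W FR=W RL=S RR=W
cmd 3: advance +4 → t=17, phase=(2,3,7,2) → FL=S FR=S RL=W RR=S
cmd 4: advance +3 → t=20, phase=(5,6,2,5) → FL=W FR=W RL=S RR=W
cmd 5: advance +8 → t=28, phase=(5,6,2,5) → FL=W FR=W RL=S RR=W
cmd 6: advance +4 → t=32, phase=(1,2,6,1) → FL=S FR=S RL=W RR=S

after cmd 1 (t=11): FL=S FR=W RL=S RR=S
after cmd 2 (t=13): FL=W FR=W RL=S RR=W
after cmd 3 (t=17): FL=S FR=S RL=W RR=S
after cmd 4 (t=20): FL=W FR=W RL=S RR=W
after cmd 5 (t=28): FL=W FR=W RL=S RR=W
after cmd 6 (t=32): FL=S FR=S RL=W RR=S


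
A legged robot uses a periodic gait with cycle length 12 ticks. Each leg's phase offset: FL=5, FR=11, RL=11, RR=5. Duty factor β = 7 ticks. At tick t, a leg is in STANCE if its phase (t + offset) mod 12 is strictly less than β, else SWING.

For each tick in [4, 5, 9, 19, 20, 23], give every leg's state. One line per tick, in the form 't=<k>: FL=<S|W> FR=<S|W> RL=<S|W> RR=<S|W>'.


t=4: phase=(9,3,3,9) vs β=7 → FL=W FR=S RL=S RR=W
t=5: phase=(10,4,4,10) vs β=7 → FL=W FR=S RL=S RR=W
t=9: phase=(2,8,8,2) vs β=7 → FL=S FR=W RL=W RR=S
t=19: phase=(0,6,6,0) vs β=7 → FL=S FR=S RL=S RR=S
t=20: phase=(1,7,7,1) vs β=7 → FL=S FR=W RL=W RR=S
t=23: phase=(4,10,10,4) vs β=7 → FL=S FR=W RL=W RR=S

t=4: FL=W FR=S RL=S RR=W
t=5: FL=W FR=S RL=S RR=W
t=9: FL=S FR=W RL=W RR=S
t=19: FL=S FR=S RL=S RR=S
t=20: FL=S FR=W RL=W RR=S
t=23: FL=S FR=W RL=W RR=S


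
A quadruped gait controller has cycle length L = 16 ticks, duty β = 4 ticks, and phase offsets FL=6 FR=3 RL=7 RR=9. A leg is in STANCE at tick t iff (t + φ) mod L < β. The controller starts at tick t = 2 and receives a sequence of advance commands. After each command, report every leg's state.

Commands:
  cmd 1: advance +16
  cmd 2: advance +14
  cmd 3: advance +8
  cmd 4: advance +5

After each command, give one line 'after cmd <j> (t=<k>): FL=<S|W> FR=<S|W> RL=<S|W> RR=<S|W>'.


start t=2: FL=W FR=W RL=W RR=W
cmd 1: advance +16 → t=18, phase=(8,5,9,11) → FL=W FR=W RL=W RR=W
cmd 2: advance +14 → t=32, phase=(6,3,7,9) → FL=W FR=S RL=W RR=W
cmd 3: advance +8 → t=40, phase=(14,11,15,1) → FL=W FR=W RL=W RR=S
cmd 4: advance +5 → t=45, phase=(3,0,4,6) → FL=S FR=S RL=W RR=W

after cmd 1 (t=18): FL=W FR=W RL=W RR=W
after cmd 2 (t=32): FL=W FR=S RL=W RR=W
after cmd 3 (t=40): FL=W FR=W RL=W RR=S
after cmd 4 (t=45): FL=S FR=S RL=W RR=W


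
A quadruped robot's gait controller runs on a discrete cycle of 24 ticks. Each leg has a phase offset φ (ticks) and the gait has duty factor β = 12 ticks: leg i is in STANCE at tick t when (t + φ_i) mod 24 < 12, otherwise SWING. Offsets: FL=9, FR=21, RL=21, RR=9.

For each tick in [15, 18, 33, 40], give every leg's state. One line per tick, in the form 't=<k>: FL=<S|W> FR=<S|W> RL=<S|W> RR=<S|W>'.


t=15: FL=S FR=W RL=W RR=S
t=18: FL=S FR=W RL=W RR=S
t=33: FL=W FR=S RL=S RR=W
t=40: FL=S FR=W RL=W RR=S

t=15: phase=(0,12,12,0) vs β=12 → FL=S FR=W RL=W RR=S
t=18: phase=(3,15,15,3) vs β=12 → FL=S FR=W RL=W RR=S
t=33: phase=(18,6,6,18) vs β=12 → FL=W FR=S RL=S RR=W
t=40: phase=(1,13,13,1) vs β=12 → FL=S FR=W RL=W RR=S


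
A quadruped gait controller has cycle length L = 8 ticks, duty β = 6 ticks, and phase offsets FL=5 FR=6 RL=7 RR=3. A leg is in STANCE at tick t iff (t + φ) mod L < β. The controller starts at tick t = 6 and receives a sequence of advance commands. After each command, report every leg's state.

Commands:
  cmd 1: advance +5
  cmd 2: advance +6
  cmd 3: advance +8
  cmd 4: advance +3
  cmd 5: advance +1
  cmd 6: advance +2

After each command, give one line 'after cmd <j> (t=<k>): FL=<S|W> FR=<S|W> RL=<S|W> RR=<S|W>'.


after cmd 1 (t=11): FL=S FR=S RL=S RR=W
after cmd 2 (t=17): FL=W FR=W RL=S RR=S
after cmd 3 (t=25): FL=W FR=W RL=S RR=S
after cmd 4 (t=28): FL=S FR=S RL=S RR=W
after cmd 5 (t=29): FL=S FR=S RL=S RR=S
after cmd 6 (t=31): FL=S FR=S RL=W RR=S

start t=6: FL=S FR=S RL=S RR=S
cmd 1: advance +5 → t=11, phase=(0,1,2,6) → FL=S FR=S RL=S RR=W
cmd 2: advance +6 → t=17, phase=(6,7,0,4) → FL=W FR=W RL=S RR=S
cmd 3: advance +8 → t=25, phase=(6,7,0,4) → FL=W FR=W RL=S RR=S
cmd 4: advance +3 → t=28, phase=(1,2,3,7) → FL=S FR=S RL=S RR=W
cmd 5: advance +1 → t=29, phase=(2,3,4,0) → FL=S FR=S RL=S RR=S
cmd 6: advance +2 → t=31, phase=(4,5,6,2) → FL=S FR=S RL=W RR=S


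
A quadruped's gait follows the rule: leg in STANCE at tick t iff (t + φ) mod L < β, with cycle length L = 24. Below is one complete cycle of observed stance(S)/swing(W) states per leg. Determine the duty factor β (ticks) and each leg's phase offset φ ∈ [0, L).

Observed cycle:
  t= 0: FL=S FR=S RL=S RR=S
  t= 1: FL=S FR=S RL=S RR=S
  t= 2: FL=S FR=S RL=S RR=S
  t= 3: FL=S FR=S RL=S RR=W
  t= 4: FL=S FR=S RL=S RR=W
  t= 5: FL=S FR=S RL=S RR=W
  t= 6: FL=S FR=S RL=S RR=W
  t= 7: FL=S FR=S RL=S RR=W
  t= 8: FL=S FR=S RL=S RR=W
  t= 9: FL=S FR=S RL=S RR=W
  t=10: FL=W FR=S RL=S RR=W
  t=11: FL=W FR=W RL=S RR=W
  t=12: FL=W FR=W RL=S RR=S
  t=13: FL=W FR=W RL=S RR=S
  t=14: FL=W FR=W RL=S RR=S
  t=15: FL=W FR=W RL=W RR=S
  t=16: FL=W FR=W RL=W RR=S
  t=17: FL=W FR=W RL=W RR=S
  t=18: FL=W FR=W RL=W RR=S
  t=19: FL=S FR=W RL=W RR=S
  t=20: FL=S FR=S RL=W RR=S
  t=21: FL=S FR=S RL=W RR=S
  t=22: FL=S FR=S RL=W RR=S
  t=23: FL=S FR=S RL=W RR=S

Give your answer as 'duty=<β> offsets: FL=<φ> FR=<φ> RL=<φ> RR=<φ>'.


duty=15 offsets: FL=5 FR=4 RL=0 RR=12

duty β = stance ticks per leg = 15
FL: stance ticks = 15; W→S at t=19 → φ=5
FR: stance ticks = 15; W→S at t=20 → φ=4
RL: stance ticks = 15; W→S at t=0 → φ=0
RR: stance ticks = 15; W→S at t=12 → φ=12


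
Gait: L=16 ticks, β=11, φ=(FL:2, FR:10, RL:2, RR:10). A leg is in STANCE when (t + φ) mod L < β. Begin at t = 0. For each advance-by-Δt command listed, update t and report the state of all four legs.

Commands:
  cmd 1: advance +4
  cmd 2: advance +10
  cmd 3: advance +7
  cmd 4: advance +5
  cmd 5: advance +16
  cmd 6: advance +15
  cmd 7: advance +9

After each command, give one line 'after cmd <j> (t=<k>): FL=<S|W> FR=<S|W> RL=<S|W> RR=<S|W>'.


after cmd 1 (t=4): FL=S FR=W RL=S RR=W
after cmd 2 (t=14): FL=S FR=S RL=S RR=S
after cmd 3 (t=21): FL=S FR=W RL=S RR=W
after cmd 4 (t=26): FL=W FR=S RL=W RR=S
after cmd 5 (t=42): FL=W FR=S RL=W RR=S
after cmd 6 (t=57): FL=W FR=S RL=W RR=S
after cmd 7 (t=66): FL=S FR=W RL=S RR=W

start t=0: FL=S FR=S RL=S RR=S
cmd 1: advance +4 → t=4, phase=(6,14,6,14) → FL=S FR=W RL=S RR=W
cmd 2: advance +10 → t=14, phase=(0,8,0,8) → FL=S FR=S RL=S RR=S
cmd 3: advance +7 → t=21, phase=(7,15,7,15) → FL=S FR=W RL=S RR=W
cmd 4: advance +5 → t=26, phase=(12,4,12,4) → FL=W FR=S RL=W RR=S
cmd 5: advance +16 → t=42, phase=(12,4,12,4) → FL=W FR=S RL=W RR=S
cmd 6: advance +15 → t=57, phase=(11,3,11,3) → FL=W FR=S RL=W RR=S
cmd 7: advance +9 → t=66, phase=(4,12,4,12) → FL=S FR=W RL=S RR=W


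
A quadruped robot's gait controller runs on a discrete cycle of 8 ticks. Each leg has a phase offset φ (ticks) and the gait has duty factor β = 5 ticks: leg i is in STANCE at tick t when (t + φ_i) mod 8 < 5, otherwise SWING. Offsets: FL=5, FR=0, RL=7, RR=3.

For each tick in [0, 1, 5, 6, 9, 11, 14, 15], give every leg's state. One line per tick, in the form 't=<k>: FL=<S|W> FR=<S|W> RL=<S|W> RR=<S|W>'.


t=0: FL=W FR=S RL=W RR=S
t=1: FL=W FR=S RL=S RR=S
t=5: FL=S FR=W RL=S RR=S
t=6: FL=S FR=W RL=W RR=S
t=9: FL=W FR=S RL=S RR=S
t=11: FL=S FR=S RL=S RR=W
t=14: FL=S FR=W RL=W RR=S
t=15: FL=S FR=W RL=W RR=S

t=0: phase=(5,0,7,3) vs β=5 → FL=W FR=S RL=W RR=S
t=1: phase=(6,1,0,4) vs β=5 → FL=W FR=S RL=S RR=S
t=5: phase=(2,5,4,0) vs β=5 → FL=S FR=W RL=S RR=S
t=6: phase=(3,6,5,1) vs β=5 → FL=S FR=W RL=W RR=S
t=9: phase=(6,1,0,4) vs β=5 → FL=W FR=S RL=S RR=S
t=11: phase=(0,3,2,6) vs β=5 → FL=S FR=S RL=S RR=W
t=14: phase=(3,6,5,1) vs β=5 → FL=S FR=W RL=W RR=S
t=15: phase=(4,7,6,2) vs β=5 → FL=S FR=W RL=W RR=S


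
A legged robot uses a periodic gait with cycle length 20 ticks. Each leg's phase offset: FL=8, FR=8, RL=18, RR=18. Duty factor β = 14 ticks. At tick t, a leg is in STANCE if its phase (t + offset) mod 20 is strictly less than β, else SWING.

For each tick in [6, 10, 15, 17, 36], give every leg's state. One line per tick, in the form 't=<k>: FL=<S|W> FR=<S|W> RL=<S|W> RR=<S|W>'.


t=6: phase=(14,14,4,4) vs β=14 → FL=W FR=W RL=S RR=S
t=10: phase=(18,18,8,8) vs β=14 → FL=W FR=W RL=S RR=S
t=15: phase=(3,3,13,13) vs β=14 → FL=S FR=S RL=S RR=S
t=17: phase=(5,5,15,15) vs β=14 → FL=S FR=S RL=W RR=W
t=36: phase=(4,4,14,14) vs β=14 → FL=S FR=S RL=W RR=W

t=6: FL=W FR=W RL=S RR=S
t=10: FL=W FR=W RL=S RR=S
t=15: FL=S FR=S RL=S RR=S
t=17: FL=S FR=S RL=W RR=W
t=36: FL=S FR=S RL=W RR=W


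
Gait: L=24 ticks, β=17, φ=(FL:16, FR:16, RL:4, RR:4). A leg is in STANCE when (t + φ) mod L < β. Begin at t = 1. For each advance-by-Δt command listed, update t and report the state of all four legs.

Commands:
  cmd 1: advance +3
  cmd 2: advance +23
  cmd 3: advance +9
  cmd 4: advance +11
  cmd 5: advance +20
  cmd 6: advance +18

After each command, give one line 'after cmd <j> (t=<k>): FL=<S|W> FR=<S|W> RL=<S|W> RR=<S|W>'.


start t=1: FL=W FR=W RL=S RR=S
cmd 1: advance +3 → t=4, phase=(20,20,8,8) → FL=W FR=W RL=S RR=S
cmd 2: advance +23 → t=27, phase=(19,19,7,7) → FL=W FR=W RL=S RR=S
cmd 3: advance +9 → t=36, phase=(4,4,16,16) → FL=S FR=S RL=S RR=S
cmd 4: advance +11 → t=47, phase=(15,15,3,3) → FL=S FR=S RL=S RR=S
cmd 5: advance +20 → t=67, phase=(11,11,23,23) → FL=S FR=S RL=W RR=W
cmd 6: advance +18 → t=85, phase=(5,5,17,17) → FL=S FR=S RL=W RR=W

after cmd 1 (t=4): FL=W FR=W RL=S RR=S
after cmd 2 (t=27): FL=W FR=W RL=S RR=S
after cmd 3 (t=36): FL=S FR=S RL=S RR=S
after cmd 4 (t=47): FL=S FR=S RL=S RR=S
after cmd 5 (t=67): FL=S FR=S RL=W RR=W
after cmd 6 (t=85): FL=S FR=S RL=W RR=W


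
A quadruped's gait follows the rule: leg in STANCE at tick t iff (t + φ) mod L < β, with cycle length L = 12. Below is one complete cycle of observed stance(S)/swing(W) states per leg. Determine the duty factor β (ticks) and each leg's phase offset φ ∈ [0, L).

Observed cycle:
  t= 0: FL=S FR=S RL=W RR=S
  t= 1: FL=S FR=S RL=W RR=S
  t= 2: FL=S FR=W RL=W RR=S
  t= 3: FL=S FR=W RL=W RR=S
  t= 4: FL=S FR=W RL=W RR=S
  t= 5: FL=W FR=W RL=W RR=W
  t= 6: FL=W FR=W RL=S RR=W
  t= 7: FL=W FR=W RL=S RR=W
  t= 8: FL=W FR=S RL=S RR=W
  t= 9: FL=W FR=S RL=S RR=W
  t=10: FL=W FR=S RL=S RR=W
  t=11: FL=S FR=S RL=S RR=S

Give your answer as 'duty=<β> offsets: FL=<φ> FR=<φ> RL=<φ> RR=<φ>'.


duty β = stance ticks per leg = 6
FL: stance ticks = 6; W→S at t=11 → φ=1
FR: stance ticks = 6; W→S at t=8 → φ=4
RL: stance ticks = 6; W→S at t=6 → φ=6
RR: stance ticks = 6; W→S at t=11 → φ=1

duty=6 offsets: FL=1 FR=4 RL=6 RR=1


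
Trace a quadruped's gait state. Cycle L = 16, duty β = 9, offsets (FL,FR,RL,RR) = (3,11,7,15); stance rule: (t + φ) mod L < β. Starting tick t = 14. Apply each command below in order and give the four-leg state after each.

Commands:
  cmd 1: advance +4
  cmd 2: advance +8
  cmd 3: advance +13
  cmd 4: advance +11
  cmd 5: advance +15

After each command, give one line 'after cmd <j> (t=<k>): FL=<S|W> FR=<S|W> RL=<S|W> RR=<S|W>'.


after cmd 1 (t=18): FL=S FR=W RL=W RR=S
after cmd 2 (t=26): FL=W FR=S RL=S RR=W
after cmd 3 (t=39): FL=W FR=S RL=W RR=S
after cmd 4 (t=50): FL=S FR=W RL=W RR=S
after cmd 5 (t=65): FL=S FR=W RL=S RR=S

start t=14: FL=S FR=W RL=S RR=W
cmd 1: advance +4 → t=18, phase=(5,13,9,1) → FL=S FR=W RL=W RR=S
cmd 2: advance +8 → t=26, phase=(13,5,1,9) → FL=W FR=S RL=S RR=W
cmd 3: advance +13 → t=39, phase=(10,2,14,6) → FL=W FR=S RL=W RR=S
cmd 4: advance +11 → t=50, phase=(5,13,9,1) → FL=S FR=W RL=W RR=S
cmd 5: advance +15 → t=65, phase=(4,12,8,0) → FL=S FR=W RL=S RR=S


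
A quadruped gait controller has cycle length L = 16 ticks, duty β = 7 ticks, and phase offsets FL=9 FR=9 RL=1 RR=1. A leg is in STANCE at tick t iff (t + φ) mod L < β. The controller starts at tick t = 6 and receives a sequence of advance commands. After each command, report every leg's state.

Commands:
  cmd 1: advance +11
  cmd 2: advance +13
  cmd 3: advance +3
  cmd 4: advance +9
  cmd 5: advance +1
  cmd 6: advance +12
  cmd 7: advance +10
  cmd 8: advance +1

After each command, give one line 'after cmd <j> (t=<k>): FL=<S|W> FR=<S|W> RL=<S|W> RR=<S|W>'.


after cmd 1 (t=17): FL=W FR=W RL=S RR=S
after cmd 2 (t=30): FL=W FR=W RL=W RR=W
after cmd 3 (t=33): FL=W FR=W RL=S RR=S
after cmd 4 (t=42): FL=S FR=S RL=W RR=W
after cmd 5 (t=43): FL=S FR=S RL=W RR=W
after cmd 6 (t=55): FL=S FR=S RL=W RR=W
after cmd 7 (t=65): FL=W FR=W RL=S RR=S
after cmd 8 (t=66): FL=W FR=W RL=S RR=S

start t=6: FL=W FR=W RL=W RR=W
cmd 1: advance +11 → t=17, phase=(10,10,2,2) → FL=W FR=W RL=S RR=S
cmd 2: advance +13 → t=30, phase=(7,7,15,15) → FL=W FR=W RL=W RR=W
cmd 3: advance +3 → t=33, phase=(10,10,2,2) → FL=W FR=W RL=S RR=S
cmd 4: advance +9 → t=42, phase=(3,3,11,11) → FL=S FR=S RL=W RR=W
cmd 5: advance +1 → t=43, phase=(4,4,12,12) → FL=S FR=S RL=W RR=W
cmd 6: advance +12 → t=55, phase=(0,0,8,8) → FL=S FR=S RL=W RR=W
cmd 7: advance +10 → t=65, phase=(10,10,2,2) → FL=W FR=W RL=S RR=S
cmd 8: advance +1 → t=66, phase=(11,11,3,3) → FL=W FR=W RL=S RR=S


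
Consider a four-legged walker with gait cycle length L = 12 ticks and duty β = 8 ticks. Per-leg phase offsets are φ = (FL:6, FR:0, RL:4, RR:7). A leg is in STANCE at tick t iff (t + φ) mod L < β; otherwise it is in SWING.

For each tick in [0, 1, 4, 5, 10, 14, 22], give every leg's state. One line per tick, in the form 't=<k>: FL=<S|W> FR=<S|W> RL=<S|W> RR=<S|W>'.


t=0: phase=(6,0,4,7) vs β=8 → FL=S FR=S RL=S RR=S
t=1: phase=(7,1,5,8) vs β=8 → FL=S FR=S RL=S RR=W
t=4: phase=(10,4,8,11) vs β=8 → FL=W FR=S RL=W RR=W
t=5: phase=(11,5,9,0) vs β=8 → FL=W FR=S RL=W RR=S
t=10: phase=(4,10,2,5) vs β=8 → FL=S FR=W RL=S RR=S
t=14: phase=(8,2,6,9) vs β=8 → FL=W FR=S RL=S RR=W
t=22: phase=(4,10,2,5) vs β=8 → FL=S FR=W RL=S RR=S

t=0: FL=S FR=S RL=S RR=S
t=1: FL=S FR=S RL=S RR=W
t=4: FL=W FR=S RL=W RR=W
t=5: FL=W FR=S RL=W RR=S
t=10: FL=S FR=W RL=S RR=S
t=14: FL=W FR=S RL=S RR=W
t=22: FL=S FR=W RL=S RR=S


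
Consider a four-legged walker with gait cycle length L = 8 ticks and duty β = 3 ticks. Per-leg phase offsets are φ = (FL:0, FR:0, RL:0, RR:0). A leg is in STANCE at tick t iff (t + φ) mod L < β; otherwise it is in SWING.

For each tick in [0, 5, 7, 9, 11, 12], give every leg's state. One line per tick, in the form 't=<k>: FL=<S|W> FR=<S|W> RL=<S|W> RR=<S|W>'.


t=0: phase=(0,0,0,0) vs β=3 → FL=S FR=S RL=S RR=S
t=5: phase=(5,5,5,5) vs β=3 → FL=W FR=W RL=W RR=W
t=7: phase=(7,7,7,7) vs β=3 → FL=W FR=W RL=W RR=W
t=9: phase=(1,1,1,1) vs β=3 → FL=S FR=S RL=S RR=S
t=11: phase=(3,3,3,3) vs β=3 → FL=W FR=W RL=W RR=W
t=12: phase=(4,4,4,4) vs β=3 → FL=W FR=W RL=W RR=W

t=0: FL=S FR=S RL=S RR=S
t=5: FL=W FR=W RL=W RR=W
t=7: FL=W FR=W RL=W RR=W
t=9: FL=S FR=S RL=S RR=S
t=11: FL=W FR=W RL=W RR=W
t=12: FL=W FR=W RL=W RR=W


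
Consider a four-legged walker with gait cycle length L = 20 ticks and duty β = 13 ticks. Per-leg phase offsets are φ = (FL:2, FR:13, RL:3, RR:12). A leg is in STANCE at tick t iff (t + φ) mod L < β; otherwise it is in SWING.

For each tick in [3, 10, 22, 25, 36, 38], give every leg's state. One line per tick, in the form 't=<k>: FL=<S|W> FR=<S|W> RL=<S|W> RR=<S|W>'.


t=3: phase=(5,16,6,15) vs β=13 → FL=S FR=W RL=S RR=W
t=10: phase=(12,3,13,2) vs β=13 → FL=S FR=S RL=W RR=S
t=22: phase=(4,15,5,14) vs β=13 → FL=S FR=W RL=S RR=W
t=25: phase=(7,18,8,17) vs β=13 → FL=S FR=W RL=S RR=W
t=36: phase=(18,9,19,8) vs β=13 → FL=W FR=S RL=W RR=S
t=38: phase=(0,11,1,10) vs β=13 → FL=S FR=S RL=S RR=S

t=3: FL=S FR=W RL=S RR=W
t=10: FL=S FR=S RL=W RR=S
t=22: FL=S FR=W RL=S RR=W
t=25: FL=S FR=W RL=S RR=W
t=36: FL=W FR=S RL=W RR=S
t=38: FL=S FR=S RL=S RR=S


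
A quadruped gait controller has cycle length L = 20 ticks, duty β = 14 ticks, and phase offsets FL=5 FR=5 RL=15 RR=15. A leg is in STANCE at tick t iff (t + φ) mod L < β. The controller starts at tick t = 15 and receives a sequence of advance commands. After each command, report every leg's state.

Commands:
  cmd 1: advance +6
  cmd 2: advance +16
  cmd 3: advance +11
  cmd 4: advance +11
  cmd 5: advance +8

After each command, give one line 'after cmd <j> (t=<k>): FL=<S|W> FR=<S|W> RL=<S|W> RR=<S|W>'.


start t=15: FL=S FR=S RL=S RR=S
cmd 1: advance +6 → t=21, phase=(6,6,16,16) → FL=S FR=S RL=W RR=W
cmd 2: advance +16 → t=37, phase=(2,2,12,12) → FL=S FR=S RL=S RR=S
cmd 3: advance +11 → t=48, phase=(13,13,3,3) → FL=S FR=S RL=S RR=S
cmd 4: advance +11 → t=59, phase=(4,4,14,14) → FL=S FR=S RL=W RR=W
cmd 5: advance +8 → t=67, phase=(12,12,2,2) → FL=S FR=S RL=S RR=S

after cmd 1 (t=21): FL=S FR=S RL=W RR=W
after cmd 2 (t=37): FL=S FR=S RL=S RR=S
after cmd 3 (t=48): FL=S FR=S RL=S RR=S
after cmd 4 (t=59): FL=S FR=S RL=W RR=W
after cmd 5 (t=67): FL=S FR=S RL=S RR=S


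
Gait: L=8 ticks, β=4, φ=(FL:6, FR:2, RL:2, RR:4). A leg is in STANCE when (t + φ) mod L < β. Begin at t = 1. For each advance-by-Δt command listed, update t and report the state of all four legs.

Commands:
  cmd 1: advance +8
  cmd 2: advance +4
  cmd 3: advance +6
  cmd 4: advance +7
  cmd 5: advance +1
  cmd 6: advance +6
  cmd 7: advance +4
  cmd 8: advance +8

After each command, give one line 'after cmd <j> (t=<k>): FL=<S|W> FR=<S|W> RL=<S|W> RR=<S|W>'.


after cmd 1 (t=9): FL=W FR=S RL=S RR=W
after cmd 2 (t=13): FL=S FR=W RL=W RR=S
after cmd 3 (t=19): FL=S FR=W RL=W RR=W
after cmd 4 (t=26): FL=S FR=W RL=W RR=W
after cmd 5 (t=27): FL=S FR=W RL=W RR=W
after cmd 6 (t=33): FL=W FR=S RL=S RR=W
after cmd 7 (t=37): FL=S FR=W RL=W RR=S
after cmd 8 (t=45): FL=S FR=W RL=W RR=S

start t=1: FL=W FR=S RL=S RR=W
cmd 1: advance +8 → t=9, phase=(7,3,3,5) → FL=W FR=S RL=S RR=W
cmd 2: advance +4 → t=13, phase=(3,7,7,1) → FL=S FR=W RL=W RR=S
cmd 3: advance +6 → t=19, phase=(1,5,5,7) → FL=S FR=W RL=W RR=W
cmd 4: advance +7 → t=26, phase=(0,4,4,6) → FL=S FR=W RL=W RR=W
cmd 5: advance +1 → t=27, phase=(1,5,5,7) → FL=S FR=W RL=W RR=W
cmd 6: advance +6 → t=33, phase=(7,3,3,5) → FL=W FR=S RL=S RR=W
cmd 7: advance +4 → t=37, phase=(3,7,7,1) → FL=S FR=W RL=W RR=S
cmd 8: advance +8 → t=45, phase=(3,7,7,1) → FL=S FR=W RL=W RR=S


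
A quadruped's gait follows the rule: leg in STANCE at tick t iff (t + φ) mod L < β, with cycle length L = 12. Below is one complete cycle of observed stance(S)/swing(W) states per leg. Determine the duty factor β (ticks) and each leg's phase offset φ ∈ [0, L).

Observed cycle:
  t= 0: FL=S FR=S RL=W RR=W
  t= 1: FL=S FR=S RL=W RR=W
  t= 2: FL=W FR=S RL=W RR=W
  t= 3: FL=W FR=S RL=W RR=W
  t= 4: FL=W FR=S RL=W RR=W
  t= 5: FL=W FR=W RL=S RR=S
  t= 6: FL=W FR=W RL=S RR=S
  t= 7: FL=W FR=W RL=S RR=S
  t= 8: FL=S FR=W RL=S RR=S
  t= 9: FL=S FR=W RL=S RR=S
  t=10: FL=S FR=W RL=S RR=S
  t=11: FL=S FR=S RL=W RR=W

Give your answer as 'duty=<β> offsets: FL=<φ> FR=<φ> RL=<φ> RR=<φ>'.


duty=6 offsets: FL=4 FR=1 RL=7 RR=7

duty β = stance ticks per leg = 6
FL: stance ticks = 6; W→S at t=8 → φ=4
FR: stance ticks = 6; W→S at t=11 → φ=1
RL: stance ticks = 6; W→S at t=5 → φ=7
RR: stance ticks = 6; W→S at t=5 → φ=7


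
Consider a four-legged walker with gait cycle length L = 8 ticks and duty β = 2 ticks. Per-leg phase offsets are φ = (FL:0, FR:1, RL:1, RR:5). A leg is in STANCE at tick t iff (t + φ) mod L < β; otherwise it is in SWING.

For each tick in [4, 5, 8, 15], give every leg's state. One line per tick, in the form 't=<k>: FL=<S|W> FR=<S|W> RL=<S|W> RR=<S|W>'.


t=4: phase=(4,5,5,1) vs β=2 → FL=W FR=W RL=W RR=S
t=5: phase=(5,6,6,2) vs β=2 → FL=W FR=W RL=W RR=W
t=8: phase=(0,1,1,5) vs β=2 → FL=S FR=S RL=S RR=W
t=15: phase=(7,0,0,4) vs β=2 → FL=W FR=S RL=S RR=W

t=4: FL=W FR=W RL=W RR=S
t=5: FL=W FR=W RL=W RR=W
t=8: FL=S FR=S RL=S RR=W
t=15: FL=W FR=S RL=S RR=W


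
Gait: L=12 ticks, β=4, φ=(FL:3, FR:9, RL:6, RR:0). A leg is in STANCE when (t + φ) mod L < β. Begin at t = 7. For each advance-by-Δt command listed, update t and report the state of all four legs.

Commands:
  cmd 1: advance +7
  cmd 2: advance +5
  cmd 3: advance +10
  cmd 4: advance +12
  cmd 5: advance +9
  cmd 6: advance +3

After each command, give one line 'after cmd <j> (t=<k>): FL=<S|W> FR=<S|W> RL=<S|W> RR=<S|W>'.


after cmd 1 (t=14): FL=W FR=W RL=W RR=S
after cmd 2 (t=19): FL=W FR=W RL=S RR=W
after cmd 3 (t=29): FL=W FR=S RL=W RR=W
after cmd 4 (t=41): FL=W FR=S RL=W RR=W
after cmd 5 (t=50): FL=W FR=W RL=W RR=S
after cmd 6 (t=53): FL=W FR=S RL=W RR=W

start t=7: FL=W FR=W RL=S RR=W
cmd 1: advance +7 → t=14, phase=(5,11,8,2) → FL=W FR=W RL=W RR=S
cmd 2: advance +5 → t=19, phase=(10,4,1,7) → FL=W FR=W RL=S RR=W
cmd 3: advance +10 → t=29, phase=(8,2,11,5) → FL=W FR=S RL=W RR=W
cmd 4: advance +12 → t=41, phase=(8,2,11,5) → FL=W FR=S RL=W RR=W
cmd 5: advance +9 → t=50, phase=(5,11,8,2) → FL=W FR=W RL=W RR=S
cmd 6: advance +3 → t=53, phase=(8,2,11,5) → FL=W FR=S RL=W RR=W


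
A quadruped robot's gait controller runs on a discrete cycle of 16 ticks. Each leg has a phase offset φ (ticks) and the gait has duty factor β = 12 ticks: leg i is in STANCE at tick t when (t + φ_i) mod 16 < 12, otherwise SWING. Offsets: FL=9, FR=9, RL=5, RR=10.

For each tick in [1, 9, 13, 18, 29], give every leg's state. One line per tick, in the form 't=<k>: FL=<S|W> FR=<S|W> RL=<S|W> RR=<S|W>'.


t=1: FL=S FR=S RL=S RR=S
t=9: FL=S FR=S RL=W RR=S
t=13: FL=S FR=S RL=S RR=S
t=18: FL=S FR=S RL=S RR=W
t=29: FL=S FR=S RL=S RR=S

t=1: phase=(10,10,6,11) vs β=12 → FL=S FR=S RL=S RR=S
t=9: phase=(2,2,14,3) vs β=12 → FL=S FR=S RL=W RR=S
t=13: phase=(6,6,2,7) vs β=12 → FL=S FR=S RL=S RR=S
t=18: phase=(11,11,7,12) vs β=12 → FL=S FR=S RL=S RR=W
t=29: phase=(6,6,2,7) vs β=12 → FL=S FR=S RL=S RR=S


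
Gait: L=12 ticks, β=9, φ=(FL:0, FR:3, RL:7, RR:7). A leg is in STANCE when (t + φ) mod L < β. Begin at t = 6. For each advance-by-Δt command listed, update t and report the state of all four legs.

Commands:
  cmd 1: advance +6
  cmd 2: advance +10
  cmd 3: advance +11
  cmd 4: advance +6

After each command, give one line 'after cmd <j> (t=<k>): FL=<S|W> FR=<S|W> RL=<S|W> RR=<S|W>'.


start t=6: FL=S FR=W RL=S RR=S
cmd 1: advance +6 → t=12, phase=(0,3,7,7) → FL=S FR=S RL=S RR=S
cmd 2: advance +10 → t=22, phase=(10,1,5,5) → FL=W FR=S RL=S RR=S
cmd 3: advance +11 → t=33, phase=(9,0,4,4) → FL=W FR=S RL=S RR=S
cmd 4: advance +6 → t=39, phase=(3,6,10,10) → FL=S FR=S RL=W RR=W

after cmd 1 (t=12): FL=S FR=S RL=S RR=S
after cmd 2 (t=22): FL=W FR=S RL=S RR=S
after cmd 3 (t=33): FL=W FR=S RL=S RR=S
after cmd 4 (t=39): FL=S FR=S RL=W RR=W


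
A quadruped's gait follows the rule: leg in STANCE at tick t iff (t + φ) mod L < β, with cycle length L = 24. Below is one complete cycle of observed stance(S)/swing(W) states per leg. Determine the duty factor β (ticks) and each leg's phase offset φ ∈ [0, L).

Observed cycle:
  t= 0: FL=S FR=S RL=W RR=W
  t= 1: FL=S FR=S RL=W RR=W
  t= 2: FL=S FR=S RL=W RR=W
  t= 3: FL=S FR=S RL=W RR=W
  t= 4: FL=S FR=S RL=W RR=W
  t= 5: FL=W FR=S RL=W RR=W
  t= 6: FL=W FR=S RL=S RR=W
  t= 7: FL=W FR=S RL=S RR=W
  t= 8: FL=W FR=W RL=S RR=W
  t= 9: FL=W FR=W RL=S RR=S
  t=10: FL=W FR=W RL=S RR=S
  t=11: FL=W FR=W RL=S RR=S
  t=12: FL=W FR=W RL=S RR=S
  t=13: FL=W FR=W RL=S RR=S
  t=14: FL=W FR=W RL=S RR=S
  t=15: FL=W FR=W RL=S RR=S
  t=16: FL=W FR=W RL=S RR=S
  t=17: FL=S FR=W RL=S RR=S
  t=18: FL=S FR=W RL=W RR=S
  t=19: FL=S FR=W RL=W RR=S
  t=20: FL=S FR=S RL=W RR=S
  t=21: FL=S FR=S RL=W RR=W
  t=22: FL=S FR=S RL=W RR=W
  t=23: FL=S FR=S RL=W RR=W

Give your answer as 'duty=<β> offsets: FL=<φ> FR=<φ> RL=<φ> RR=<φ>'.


duty β = stance ticks per leg = 12
FL: stance ticks = 12; W→S at t=17 → φ=7
FR: stance ticks = 12; W→S at t=20 → φ=4
RL: stance ticks = 12; W→S at t=6 → φ=18
RR: stance ticks = 12; W→S at t=9 → φ=15

duty=12 offsets: FL=7 FR=4 RL=18 RR=15


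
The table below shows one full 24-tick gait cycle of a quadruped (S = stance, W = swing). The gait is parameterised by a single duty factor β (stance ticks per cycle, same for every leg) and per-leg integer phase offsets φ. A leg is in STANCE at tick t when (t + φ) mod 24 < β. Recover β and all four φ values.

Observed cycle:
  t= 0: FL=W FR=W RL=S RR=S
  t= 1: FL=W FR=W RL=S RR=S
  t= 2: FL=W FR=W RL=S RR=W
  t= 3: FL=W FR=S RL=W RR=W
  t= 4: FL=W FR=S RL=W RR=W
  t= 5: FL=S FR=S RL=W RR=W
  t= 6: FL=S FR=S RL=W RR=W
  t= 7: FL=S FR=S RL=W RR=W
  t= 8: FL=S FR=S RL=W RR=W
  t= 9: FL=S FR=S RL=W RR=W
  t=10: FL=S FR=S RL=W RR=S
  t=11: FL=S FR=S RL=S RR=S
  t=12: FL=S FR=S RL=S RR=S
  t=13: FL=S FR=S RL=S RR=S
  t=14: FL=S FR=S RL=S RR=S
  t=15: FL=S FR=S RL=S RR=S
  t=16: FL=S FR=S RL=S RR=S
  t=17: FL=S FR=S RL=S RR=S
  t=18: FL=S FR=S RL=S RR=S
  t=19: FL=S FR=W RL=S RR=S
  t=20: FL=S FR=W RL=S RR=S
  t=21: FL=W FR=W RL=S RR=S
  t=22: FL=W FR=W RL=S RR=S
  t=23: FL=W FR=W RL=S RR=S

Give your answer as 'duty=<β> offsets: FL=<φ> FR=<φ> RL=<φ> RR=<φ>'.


duty=16 offsets: FL=19 FR=21 RL=13 RR=14

duty β = stance ticks per leg = 16
FL: stance ticks = 16; W→S at t=5 → φ=19
FR: stance ticks = 16; W→S at t=3 → φ=21
RL: stance ticks = 16; W→S at t=11 → φ=13
RR: stance ticks = 16; W→S at t=10 → φ=14
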